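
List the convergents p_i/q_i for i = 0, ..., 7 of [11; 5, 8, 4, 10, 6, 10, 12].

11/1, 56/5, 459/41, 1892/169, 19379/1731, 118166/10555, 1201039/107281, 14530634/1297927

Using the convergent recurrence p_i = a_i*p_{i-1} + p_{i-2}, q_i = a_i*q_{i-1} + q_{i-2} with p_{-2}=0, p_{-1}=1, q_{-2}=1, q_{-1}=0:
  i=0: a_0=11, p_0 = 11*1 + 0 = 11, q_0 = 11*0 + 1 = 1.
  i=1: a_1=5, p_1 = 5*11 + 1 = 56, q_1 = 5*1 + 0 = 5.
  i=2: a_2=8, p_2 = 8*56 + 11 = 459, q_2 = 8*5 + 1 = 41.
  i=3: a_3=4, p_3 = 4*459 + 56 = 1892, q_3 = 4*41 + 5 = 169.
  i=4: a_4=10, p_4 = 10*1892 + 459 = 19379, q_4 = 10*169 + 41 = 1731.
  i=5: a_5=6, p_5 = 6*19379 + 1892 = 118166, q_5 = 6*1731 + 169 = 10555.
  i=6: a_6=10, p_6 = 10*118166 + 19379 = 1201039, q_6 = 10*10555 + 1731 = 107281.
  i=7: a_7=12, p_7 = 12*1201039 + 118166 = 14530634, q_7 = 12*107281 + 10555 = 1297927.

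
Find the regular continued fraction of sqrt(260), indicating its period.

Write x_i = (sqrt(260) + m_i)/d_i with (m_0, d_0) = (0, 1). a_0 = floor(sqrt(260)) = 16, since 16^2 = 256 <= 260 < 289 = 17^2.
Iterate m_{i+1} = d_i*a_i - m_i, d_{i+1} = (260 - m_{i+1}^2)/d_i, a_{i+1} = floor((a_0 + m_{i+1})/d_{i+1}):
  m_1 = 1*16 - 0 = 16, d_1 = (260 - 16^2)/1 = 4/1 = 4, a_1 = floor((16 + 16)/4) = 8.
  m_2 = 4*8 - 16 = 16, d_2 = (260 - 16^2)/4 = 4/4 = 1, a_2 = floor((16 + 16)/1) = 32.
  m_3 = 1*32 - 16 = 16, d_3 = (260 - 16^2)/1 = 4/1 = 4: (m_3, d_3) = (m_1, d_1) = (16, 4), so from here the quotients repeat a_1, a_2; the period length is 2.
Hence the expansion of sqrt(260) is a_0 = 16 followed by the repeating block 8, 32 (period 2).

[16; (8, 32)]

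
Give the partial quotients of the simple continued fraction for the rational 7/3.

[2; 3]

Run the Euclidean algorithm on 7 and 3; the successive quotients are the partial quotients a_0, a_1, ... (each step inverts the fractional part left over by the previous one):
  7 = 2*3 + 1, so a_0 = 2.
  3 = 3*1 + 0, so a_1 = 3.
The remainder reaches 0 after 2 divisions, so the expansion has 2 partial quotients, read off in order.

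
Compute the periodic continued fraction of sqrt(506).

[22; (2, 44)]

Write x_i = (sqrt(506) + m_i)/d_i with (m_0, d_0) = (0, 1). a_0 = floor(sqrt(506)) = 22, since 22^2 = 484 <= 506 < 529 = 23^2.
Iterate m_{i+1} = d_i*a_i - m_i, d_{i+1} = (506 - m_{i+1}^2)/d_i, a_{i+1} = floor((a_0 + m_{i+1})/d_{i+1}):
  m_1 = 1*22 - 0 = 22, d_1 = (506 - 22^2)/1 = 22/1 = 22, a_1 = floor((22 + 22)/22) = 2.
  m_2 = 22*2 - 22 = 22, d_2 = (506 - 22^2)/22 = 22/22 = 1, a_2 = floor((22 + 22)/1) = 44.
  m_3 = 1*44 - 22 = 22, d_3 = (506 - 22^2)/1 = 22/1 = 22: (m_3, d_3) = (m_1, d_1) = (22, 22), so from here the quotients repeat a_1, a_2; the period length is 2.
Hence the expansion of sqrt(506) is a_0 = 22 followed by the repeating block 2, 44 (period 2).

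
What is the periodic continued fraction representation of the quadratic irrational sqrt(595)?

Write x_i = (sqrt(595) + m_i)/d_i with (m_0, d_0) = (0, 1). a_0 = floor(sqrt(595)) = 24, since 24^2 = 576 <= 595 < 625 = 25^2.
Iterate m_{i+1} = d_i*a_i - m_i, d_{i+1} = (595 - m_{i+1}^2)/d_i, a_{i+1} = floor((a_0 + m_{i+1})/d_{i+1}):
  m_1 = 1*24 - 0 = 24, d_1 = (595 - 24^2)/1 = 19/1 = 19, a_1 = floor((24 + 24)/19) = 2.
  m_2 = 19*2 - 24 = 14, d_2 = (595 - 14^2)/19 = 399/19 = 21, a_2 = floor((24 + 14)/21) = 1.
  m_3 = 21*1 - 14 = 7, d_3 = (595 - 7^2)/21 = 546/21 = 26, a_3 = floor((24 + 7)/26) = 1.
  m_4 = 26*1 - 7 = 19, d_4 = (595 - 19^2)/26 = 234/26 = 9, a_4 = floor((24 + 19)/9) = 4.
  m_5 = 9*4 - 19 = 17, d_5 = (595 - 17^2)/9 = 306/9 = 34, a_5 = floor((24 + 17)/34) = 1.
  m_6 = 34*1 - 17 = 17, d_6 = (595 - 17^2)/34 = 306/34 = 9, a_6 = floor((24 + 17)/9) = 4.
  m_7 = 9*4 - 17 = 19, d_7 = (595 - 19^2)/9 = 234/9 = 26, a_7 = floor((24 + 19)/26) = 1.
  m_8 = 26*1 - 19 = 7, d_8 = (595 - 7^2)/26 = 546/26 = 21, a_8 = floor((24 + 7)/21) = 1.
  m_9 = 21*1 - 7 = 14, d_9 = (595 - 14^2)/21 = 399/21 = 19, a_9 = floor((24 + 14)/19) = 2.
  m_10 = 19*2 - 14 = 24, d_10 = (595 - 24^2)/19 = 19/19 = 1, a_10 = floor((24 + 24)/1) = 48.
  m_11 = 1*48 - 24 = 24, d_11 = (595 - 24^2)/1 = 19/1 = 19: (m_11, d_11) = (m_1, d_1) = (24, 19), so from here the quotients repeat a_1, ..., a_10; the period length is 10.
Hence the expansion of sqrt(595) is a_0 = 24 followed by the repeating block 2, 1, 1, 4, 1, 4, 1, 1, 2, 48 (period 10).

[24; (2, 1, 1, 4, 1, 4, 1, 1, 2, 48)]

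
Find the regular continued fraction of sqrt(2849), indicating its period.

Write x_i = (sqrt(2849) + m_i)/d_i with (m_0, d_0) = (0, 1). a_0 = floor(sqrt(2849)) = 53, since 53^2 = 2809 <= 2849 < 2916 = 54^2.
Iterate m_{i+1} = d_i*a_i - m_i, d_{i+1} = (2849 - m_{i+1}^2)/d_i, a_{i+1} = floor((a_0 + m_{i+1})/d_{i+1}):
  m_1 = 1*53 - 0 = 53, d_1 = (2849 - 53^2)/1 = 40/1 = 40, a_1 = floor((53 + 53)/40) = 2.
  m_2 = 40*2 - 53 = 27, d_2 = (2849 - 27^2)/40 = 2120/40 = 53, a_2 = floor((53 + 27)/53) = 1.
  m_3 = 53*1 - 27 = 26, d_3 = (2849 - 26^2)/53 = 2173/53 = 41, a_3 = floor((53 + 26)/41) = 1.
  m_4 = 41*1 - 26 = 15, d_4 = (2849 - 15^2)/41 = 2624/41 = 64, a_4 = floor((53 + 15)/64) = 1.
  m_5 = 64*1 - 15 = 49, d_5 = (2849 - 49^2)/64 = 448/64 = 7, a_5 = floor((53 + 49)/7) = 14.
  m_6 = 7*14 - 49 = 49, d_6 = (2849 - 49^2)/7 = 448/7 = 64, a_6 = floor((53 + 49)/64) = 1.
  m_7 = 64*1 - 49 = 15, d_7 = (2849 - 15^2)/64 = 2624/64 = 41, a_7 = floor((53 + 15)/41) = 1.
  m_8 = 41*1 - 15 = 26, d_8 = (2849 - 26^2)/41 = 2173/41 = 53, a_8 = floor((53 + 26)/53) = 1.
  m_9 = 53*1 - 26 = 27, d_9 = (2849 - 27^2)/53 = 2120/53 = 40, a_9 = floor((53 + 27)/40) = 2.
  m_10 = 40*2 - 27 = 53, d_10 = (2849 - 53^2)/40 = 40/40 = 1, a_10 = floor((53 + 53)/1) = 106.
  m_11 = 1*106 - 53 = 53, d_11 = (2849 - 53^2)/1 = 40/1 = 40: (m_11, d_11) = (m_1, d_1) = (53, 40), so from here the quotients repeat a_1, ..., a_10; the period length is 10.
Hence the expansion of sqrt(2849) is a_0 = 53 followed by the repeating block 2, 1, 1, 1, 14, 1, 1, 1, 2, 106 (period 10).

[53; (2, 1, 1, 1, 14, 1, 1, 1, 2, 106)]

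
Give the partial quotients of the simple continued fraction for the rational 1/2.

[0; 2]

Run the Euclidean algorithm on 1 and 2; the successive quotients are the partial quotients a_0, a_1, ... (each step inverts the fractional part left over by the previous one):
  1 = 0*2 + 1, so a_0 = 0.
  2 = 2*1 + 0, so a_1 = 2.
The remainder reaches 0 after 2 divisions, so the expansion has 2 partial quotients, read off in order.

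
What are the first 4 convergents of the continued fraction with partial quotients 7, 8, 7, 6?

Using the convergent recurrence p_i = a_i*p_{i-1} + p_{i-2}, q_i = a_i*q_{i-1} + q_{i-2} with p_{-2}=0, p_{-1}=1, q_{-2}=1, q_{-1}=0:
  i=0: a_0=7, p_0 = 7*1 + 0 = 7, q_0 = 7*0 + 1 = 1.
  i=1: a_1=8, p_1 = 8*7 + 1 = 57, q_1 = 8*1 + 0 = 8.
  i=2: a_2=7, p_2 = 7*57 + 7 = 406, q_2 = 7*8 + 1 = 57.
  i=3: a_3=6, p_3 = 6*406 + 57 = 2493, q_3 = 6*57 + 8 = 350.

7/1, 57/8, 406/57, 2493/350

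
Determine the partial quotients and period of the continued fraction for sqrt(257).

[16; (32)]

Write x_i = (sqrt(257) + m_i)/d_i with (m_0, d_0) = (0, 1). a_0 = floor(sqrt(257)) = 16, since 16^2 = 256 <= 257 < 289 = 17^2.
Iterate m_{i+1} = d_i*a_i - m_i, d_{i+1} = (257 - m_{i+1}^2)/d_i, a_{i+1} = floor((a_0 + m_{i+1})/d_{i+1}):
  m_1 = 1*16 - 0 = 16, d_1 = (257 - 16^2)/1 = 1/1 = 1, a_1 = floor((16 + 16)/1) = 32.
  m_2 = 1*32 - 16 = 16, d_2 = (257 - 16^2)/1 = 1/1 = 1: (m_2, d_2) = (m_1, d_1) = (16, 1), so from here the quotient a_1 repeats; the period length is 1.
Hence the expansion of sqrt(257) is a_0 = 16 followed by the repeating block 32 (period 1).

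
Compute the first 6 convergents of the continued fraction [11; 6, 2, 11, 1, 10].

Using the convergent recurrence p_i = a_i*p_{i-1} + p_{i-2}, q_i = a_i*q_{i-1} + q_{i-2} with p_{-2}=0, p_{-1}=1, q_{-2}=1, q_{-1}=0:
  i=0: a_0=11, p_0 = 11*1 + 0 = 11, q_0 = 11*0 + 1 = 1.
  i=1: a_1=6, p_1 = 6*11 + 1 = 67, q_1 = 6*1 + 0 = 6.
  i=2: a_2=2, p_2 = 2*67 + 11 = 145, q_2 = 2*6 + 1 = 13.
  i=3: a_3=11, p_3 = 11*145 + 67 = 1662, q_3 = 11*13 + 6 = 149.
  i=4: a_4=1, p_4 = 1*1662 + 145 = 1807, q_4 = 1*149 + 13 = 162.
  i=5: a_5=10, p_5 = 10*1807 + 1662 = 19732, q_5 = 10*162 + 149 = 1769.

11/1, 67/6, 145/13, 1662/149, 1807/162, 19732/1769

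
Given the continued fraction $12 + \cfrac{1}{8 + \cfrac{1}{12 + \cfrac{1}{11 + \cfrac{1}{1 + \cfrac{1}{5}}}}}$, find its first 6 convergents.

Using the convergent recurrence p_i = a_i*p_{i-1} + p_{i-2}, q_i = a_i*q_{i-1} + q_{i-2} with p_{-2}=0, p_{-1}=1, q_{-2}=1, q_{-1}=0:
  i=0: a_0=12, p_0 = 12*1 + 0 = 12, q_0 = 12*0 + 1 = 1.
  i=1: a_1=8, p_1 = 8*12 + 1 = 97, q_1 = 8*1 + 0 = 8.
  i=2: a_2=12, p_2 = 12*97 + 12 = 1176, q_2 = 12*8 + 1 = 97.
  i=3: a_3=11, p_3 = 11*1176 + 97 = 13033, q_3 = 11*97 + 8 = 1075.
  i=4: a_4=1, p_4 = 1*13033 + 1176 = 14209, q_4 = 1*1075 + 97 = 1172.
  i=5: a_5=5, p_5 = 5*14209 + 13033 = 84078, q_5 = 5*1172 + 1075 = 6935.

12/1, 97/8, 1176/97, 13033/1075, 14209/1172, 84078/6935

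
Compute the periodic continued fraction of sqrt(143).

Write x_i = (sqrt(143) + m_i)/d_i with (m_0, d_0) = (0, 1). a_0 = floor(sqrt(143)) = 11, since 11^2 = 121 <= 143 < 144 = 12^2.
Iterate m_{i+1} = d_i*a_i - m_i, d_{i+1} = (143 - m_{i+1}^2)/d_i, a_{i+1} = floor((a_0 + m_{i+1})/d_{i+1}):
  m_1 = 1*11 - 0 = 11, d_1 = (143 - 11^2)/1 = 22/1 = 22, a_1 = floor((11 + 11)/22) = 1.
  m_2 = 22*1 - 11 = 11, d_2 = (143 - 11^2)/22 = 22/22 = 1, a_2 = floor((11 + 11)/1) = 22.
  m_3 = 1*22 - 11 = 11, d_3 = (143 - 11^2)/1 = 22/1 = 22: (m_3, d_3) = (m_1, d_1) = (11, 22), so from here the quotients repeat a_1, a_2; the period length is 2.
Hence the expansion of sqrt(143) is a_0 = 11 followed by the repeating block 1, 22 (period 2).

[11; (1, 22)]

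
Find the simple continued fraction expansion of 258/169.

[1; 1, 1, 8, 1, 8]

Run the Euclidean algorithm on 258 and 169; the successive quotients are the partial quotients a_0, a_1, ... (each step inverts the fractional part left over by the previous one):
  258 = 1*169 + 89, so a_0 = 1.
  169 = 1*89 + 80, so a_1 = 1.
  89 = 1*80 + 9, so a_2 = 1.
  80 = 8*9 + 8, so a_3 = 8.
  9 = 1*8 + 1, so a_4 = 1.
  8 = 8*1 + 0, so a_5 = 8.
The remainder reaches 0 after 6 divisions, so the expansion has 6 partial quotients, read off in order.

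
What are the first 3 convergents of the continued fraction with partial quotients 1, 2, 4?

1/1, 3/2, 13/9

Using the convergent recurrence p_i = a_i*p_{i-1} + p_{i-2}, q_i = a_i*q_{i-1} + q_{i-2} with p_{-2}=0, p_{-1}=1, q_{-2}=1, q_{-1}=0:
  i=0: a_0=1, p_0 = 1*1 + 0 = 1, q_0 = 1*0 + 1 = 1.
  i=1: a_1=2, p_1 = 2*1 + 1 = 3, q_1 = 2*1 + 0 = 2.
  i=2: a_2=4, p_2 = 4*3 + 1 = 13, q_2 = 4*2 + 1 = 9.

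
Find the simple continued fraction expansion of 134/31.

Run the Euclidean algorithm on 134 and 31; the successive quotients are the partial quotients a_0, a_1, ... (each step inverts the fractional part left over by the previous one):
  134 = 4*31 + 10, so a_0 = 4.
  31 = 3*10 + 1, so a_1 = 3.
  10 = 10*1 + 0, so a_2 = 10.
The remainder reaches 0 after 3 divisions, so the expansion has 3 partial quotients, read off in order.

[4; 3, 10]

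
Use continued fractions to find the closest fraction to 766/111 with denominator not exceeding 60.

Expand x = 766/111 as a continued fraction with the Euclidean algorithm:
  766 = 6*111 + 100, so a_0 = 6.
  111 = 1*100 + 11, so a_1 = 1.
  100 = 9*11 + 1, so a_2 = 9.
  11 = 11*1 + 0, so a_3 = 11.
so x = [6; 1, 9, 11].
Convergents (p_i = a_i*p_{i-1} + p_{i-2}, q_i = a_i*q_{i-1} + q_{i-2} with p_{-2}=0, p_{-1}=1, q_{-2}=1, q_{-1}=0), until the denominator exceeds 60:
  i=0: a_0=6, p_0 = 6*1 + 0 = 6, q_0 = 6*0 + 1 = 1.
  i=1: a_1=1, p_1 = 1*6 + 1 = 7, q_1 = 1*1 + 0 = 1.
  i=2: a_2=9, p_2 = 9*7 + 6 = 69, q_2 = 9*1 + 1 = 10.
  i=3: a_3=11, p_3 = 11*69 + 7 = 766, q_3 = 11*10 + 1 = 111.
q_3 = 111 > 60, so the last convergent with denominator <= 60 is p_2/q_2 = 69/10.
The closest fraction with denominator <= 60 is either p_2/q_2 or the intermediate fraction (k*p_2 + p_1)/(k*q_2 + q_1) with the largest k >= 1 whose denominator stays <= 60; these approach x as k grows, and every other convergent or intermediate fraction in range is farther away.
Largest k: floor((60 - q_1)/q_2) = floor((60 - 1)/10) = 5.
That gives (5*69 + 7)/(5*10 + 1) = 352/51.
Compare the errors: |x - 69/10| = |766*10 - 69*111|/(111*10) = 1/1110, and |x - 352/51| = |766*51 - 352*111|/(111*51) = 6/5661.
Cross-multiplying, 1*5661 = 5661 < 6660 = 6*1110, so 1/1110 is smaller: the convergent 69/10 is closer to x than 352/51.

69/10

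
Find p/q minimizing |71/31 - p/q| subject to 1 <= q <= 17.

Expand x = 71/31 as a continued fraction with the Euclidean algorithm:
  71 = 2*31 + 9, so a_0 = 2.
  31 = 3*9 + 4, so a_1 = 3.
  9 = 2*4 + 1, so a_2 = 2.
  4 = 4*1 + 0, so a_3 = 4.
so x = [2; 3, 2, 4].
Convergents (p_i = a_i*p_{i-1} + p_{i-2}, q_i = a_i*q_{i-1} + q_{i-2} with p_{-2}=0, p_{-1}=1, q_{-2}=1, q_{-1}=0), until the denominator exceeds 17:
  i=0: a_0=2, p_0 = 2*1 + 0 = 2, q_0 = 2*0 + 1 = 1.
  i=1: a_1=3, p_1 = 3*2 + 1 = 7, q_1 = 3*1 + 0 = 3.
  i=2: a_2=2, p_2 = 2*7 + 2 = 16, q_2 = 2*3 + 1 = 7.
  i=3: a_3=4, p_3 = 4*16 + 7 = 71, q_3 = 4*7 + 3 = 31.
q_3 = 31 > 17, so the last convergent with denominator <= 17 is p_2/q_2 = 16/7.
The closest fraction with denominator <= 17 is either p_2/q_2 or the intermediate fraction (k*p_2 + p_1)/(k*q_2 + q_1) with the largest k >= 1 whose denominator stays <= 17; these approach x as k grows, and every other convergent or intermediate fraction in range is farther away.
Largest k: floor((17 - q_1)/q_2) = floor((17 - 3)/7) = 2.
That gives (2*16 + 7)/(2*7 + 3) = 39/17.
Compare the errors: |x - 16/7| = |71*7 - 16*31|/(31*7) = 1/217, and |x - 39/17| = |71*17 - 39*31|/(31*17) = 2/527.
Cross-multiplying, 2*217 = 434 < 527 = 1*527, so 2/527 is smaller: the intermediate fraction 39/17 is closer to x than 16/7.

39/17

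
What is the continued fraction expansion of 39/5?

Run the Euclidean algorithm on 39 and 5; the successive quotients are the partial quotients a_0, a_1, ... (each step inverts the fractional part left over by the previous one):
  39 = 7*5 + 4, so a_0 = 7.
  5 = 1*4 + 1, so a_1 = 1.
  4 = 4*1 + 0, so a_2 = 4.
The remainder reaches 0 after 3 divisions, so the expansion has 3 partial quotients, read off in order.

[7; 1, 4]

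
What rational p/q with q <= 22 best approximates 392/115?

75/22

Expand x = 392/115 as a continued fraction with the Euclidean algorithm:
  392 = 3*115 + 47, so a_0 = 3.
  115 = 2*47 + 21, so a_1 = 2.
  47 = 2*21 + 5, so a_2 = 2.
  21 = 4*5 + 1, so a_3 = 4.
  5 = 5*1 + 0, so a_4 = 5.
so x = [3; 2, 2, 4, 5].
Convergents (p_i = a_i*p_{i-1} + p_{i-2}, q_i = a_i*q_{i-1} + q_{i-2} with p_{-2}=0, p_{-1}=1, q_{-2}=1, q_{-1}=0), until the denominator exceeds 22:
  i=0: a_0=3, p_0 = 3*1 + 0 = 3, q_0 = 3*0 + 1 = 1.
  i=1: a_1=2, p_1 = 2*3 + 1 = 7, q_1 = 2*1 + 0 = 2.
  i=2: a_2=2, p_2 = 2*7 + 3 = 17, q_2 = 2*2 + 1 = 5.
  i=3: a_3=4, p_3 = 4*17 + 7 = 75, q_3 = 4*5 + 2 = 22.
  i=4: a_4=5, p_4 = 5*75 + 17 = 392, q_4 = 5*22 + 5 = 115.
q_4 = 115 > 22, so the last convergent with denominator <= 22 is p_3/q_3 = 75/22.
The closest fraction with denominator <= 22 is either p_3/q_3 or the intermediate fraction (k*p_3 + p_2)/(k*q_3 + q_2) with the largest k >= 1 whose denominator stays <= 22; these approach x as k grows, and every other convergent or intermediate fraction in range is farther away.
Largest k: floor((22 - q_2)/q_3) = floor((22 - 5)/22) = 0.
Since k = 0, no intermediate fraction beyond p_3/q_3 has denominator <= 22, so the convergent 75/22 is the closest (its error is |392*22 - 75*115|/(115*22) = 1/2530).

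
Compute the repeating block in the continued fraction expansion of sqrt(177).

Write x_i = (sqrt(177) + m_i)/d_i with (m_0, d_0) = (0, 1). a_0 = floor(sqrt(177)) = 13, since 13^2 = 169 <= 177 < 196 = 14^2.
Iterate m_{i+1} = d_i*a_i - m_i, d_{i+1} = (177 - m_{i+1}^2)/d_i, a_{i+1} = floor((a_0 + m_{i+1})/d_{i+1}):
  m_1 = 1*13 - 0 = 13, d_1 = (177 - 13^2)/1 = 8/1 = 8, a_1 = floor((13 + 13)/8) = 3.
  m_2 = 8*3 - 13 = 11, d_2 = (177 - 11^2)/8 = 56/8 = 7, a_2 = floor((13 + 11)/7) = 3.
  m_3 = 7*3 - 11 = 10, d_3 = (177 - 10^2)/7 = 77/7 = 11, a_3 = floor((13 + 10)/11) = 2.
  m_4 = 11*2 - 10 = 12, d_4 = (177 - 12^2)/11 = 33/11 = 3, a_4 = floor((13 + 12)/3) = 8.
  m_5 = 3*8 - 12 = 12, d_5 = (177 - 12^2)/3 = 33/3 = 11, a_5 = floor((13 + 12)/11) = 2.
  m_6 = 11*2 - 12 = 10, d_6 = (177 - 10^2)/11 = 77/11 = 7, a_6 = floor((13 + 10)/7) = 3.
  m_7 = 7*3 - 10 = 11, d_7 = (177 - 11^2)/7 = 56/7 = 8, a_7 = floor((13 + 11)/8) = 3.
  m_8 = 8*3 - 11 = 13, d_8 = (177 - 13^2)/8 = 8/8 = 1, a_8 = floor((13 + 13)/1) = 26.
  m_9 = 1*26 - 13 = 13, d_9 = (177 - 13^2)/1 = 8/1 = 8: (m_9, d_9) = (m_1, d_1) = (13, 8), so from here the quotients repeat a_1, ..., a_8; the period length is 8.
Hence the expansion of sqrt(177) is a_0 = 13 followed by the repeating block 3, 3, 2, 8, 2, 3, 3, 26 (period 8).

[13; (3, 3, 2, 8, 2, 3, 3, 26)]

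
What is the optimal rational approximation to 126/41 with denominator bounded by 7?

Expand x = 126/41 as a continued fraction with the Euclidean algorithm:
  126 = 3*41 + 3, so a_0 = 3.
  41 = 13*3 + 2, so a_1 = 13.
  3 = 1*2 + 1, so a_2 = 1.
  2 = 2*1 + 0, so a_3 = 2.
so x = [3; 13, 1, 2].
Convergents (p_i = a_i*p_{i-1} + p_{i-2}, q_i = a_i*q_{i-1} + q_{i-2} with p_{-2}=0, p_{-1}=1, q_{-2}=1, q_{-1}=0), until the denominator exceeds 7:
  i=0: a_0=3, p_0 = 3*1 + 0 = 3, q_0 = 3*0 + 1 = 1.
  i=1: a_1=13, p_1 = 13*3 + 1 = 40, q_1 = 13*1 + 0 = 13.
q_1 = 13 > 7, so the last convergent with denominator <= 7 is p_0/q_0 = 3/1.
The closest fraction with denominator <= 7 is either p_0/q_0 or the intermediate fraction (k*p_0 + p_{-1})/(k*q_0 + q_{-1}) with the largest k >= 1 whose denominator stays <= 7; these approach x as k grows, and every other convergent or intermediate fraction in range is farther away.
Largest k: floor((7 - q_{-1})/q_0) = floor((7 - 0)/1) = 7 (using the seeds p_{-1} = 1, q_{-1} = 0).
That gives (7*3 + 1)/(7*1 + 0) = 22/7.
Compare the errors: |x - 3/1| = |126*1 - 3*41|/(41*1) = 3/41, and |x - 22/7| = |126*7 - 22*41|/(41*7) = 20/287.
Cross-multiplying, 20*41 = 820 < 861 = 3*287, so 20/287 is smaller: the intermediate fraction 22/7 is closer to x than 3/1.

22/7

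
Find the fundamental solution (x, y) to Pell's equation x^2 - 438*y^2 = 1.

First expand sqrt(438) as a continued fraction. With x_i = (sqrt(438) + m_i)/d_i and (m_0, d_0) = (0, 1): a_0 = floor(sqrt(438)) = 20, since 20^2 = 400 <= 438 < 441 = 21^2.
Iterate m_{i+1} = d_i*a_i - m_i, d_{i+1} = (438 - m_{i+1}^2)/d_i, a_{i+1} = floor((a_0 + m_{i+1})/d_{i+1}):
  m_1 = 1*20 - 0 = 20, d_1 = (438 - 20^2)/1 = 38/1 = 38, a_1 = floor((20 + 20)/38) = 1.
  m_2 = 38*1 - 20 = 18, d_2 = (438 - 18^2)/38 = 114/38 = 3, a_2 = floor((20 + 18)/3) = 12.
  m_3 = 3*12 - 18 = 18, d_3 = (438 - 18^2)/3 = 114/3 = 38, a_3 = floor((20 + 18)/38) = 1.
  m_4 = 38*1 - 18 = 20, d_4 = (438 - 20^2)/38 = 38/38 = 1, a_4 = floor((20 + 20)/1) = 40.
  m_5 = 1*40 - 20 = 20, d_5 = (438 - 20^2)/1 = 38/1 = 38: (m_5, d_5) = (m_1, d_1) = (20, 38), so from here the quotients repeat a_1, ..., a_4; the period length is 4.
So sqrt(438) = [20; (1, 12, 1, 40)] with period length k = 4.
k is even, so the fundamental solution of x^2 - 438y^2 = 1 is (p_{k-1}, q_{k-1}) = (p_3, q_3); compute convergents through index 3.
Convergents (p_i = a_i*p_{i-1} + p_{i-2}, q_i = a_i*q_{i-1} + q_{i-2} with p_{-2}=0, p_{-1}=1, q_{-2}=1, q_{-1}=0):
  i=0: a_0=20, p_0 = 20*1 + 0 = 20, q_0 = 20*0 + 1 = 1.
  i=1: a_1=1, p_1 = 1*20 + 1 = 21, q_1 = 1*1 + 0 = 1.
  i=2: a_2=12, p_2 = 12*21 + 20 = 272, q_2 = 12*1 + 1 = 13.
  i=3: a_3=1, p_3 = 1*272 + 21 = 293, q_3 = 1*13 + 1 = 14.
Check: 293^2 - 438*14^2 = 85849 - 85848 = 1, so (x, y) = (293, 14) solves the equation, and by the theorem it is the least positive solution.

(x, y) = (293, 14)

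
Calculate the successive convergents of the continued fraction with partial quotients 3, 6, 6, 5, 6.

Using the convergent recurrence p_i = a_i*p_{i-1} + p_{i-2}, q_i = a_i*q_{i-1} + q_{i-2} with p_{-2}=0, p_{-1}=1, q_{-2}=1, q_{-1}=0:
  i=0: a_0=3, p_0 = 3*1 + 0 = 3, q_0 = 3*0 + 1 = 1.
  i=1: a_1=6, p_1 = 6*3 + 1 = 19, q_1 = 6*1 + 0 = 6.
  i=2: a_2=6, p_2 = 6*19 + 3 = 117, q_2 = 6*6 + 1 = 37.
  i=3: a_3=5, p_3 = 5*117 + 19 = 604, q_3 = 5*37 + 6 = 191.
  i=4: a_4=6, p_4 = 6*604 + 117 = 3741, q_4 = 6*191 + 37 = 1183.

3/1, 19/6, 117/37, 604/191, 3741/1183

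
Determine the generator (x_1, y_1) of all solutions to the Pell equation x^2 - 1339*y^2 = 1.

(x, y) = (150175, 4104)

First expand sqrt(1339) as a continued fraction. With x_i = (sqrt(1339) + m_i)/d_i and (m_0, d_0) = (0, 1): a_0 = floor(sqrt(1339)) = 36, since 36^2 = 1296 <= 1339 < 1369 = 37^2.
Iterate m_{i+1} = d_i*a_i - m_i, d_{i+1} = (1339 - m_{i+1}^2)/d_i, a_{i+1} = floor((a_0 + m_{i+1})/d_{i+1}):
  m_1 = 1*36 - 0 = 36, d_1 = (1339 - 36^2)/1 = 43/1 = 43, a_1 = floor((36 + 36)/43) = 1.
  m_2 = 43*1 - 36 = 7, d_2 = (1339 - 7^2)/43 = 1290/43 = 30, a_2 = floor((36 + 7)/30) = 1.
  m_3 = 30*1 - 7 = 23, d_3 = (1339 - 23^2)/30 = 810/30 = 27, a_3 = floor((36 + 23)/27) = 2.
  m_4 = 27*2 - 23 = 31, d_4 = (1339 - 31^2)/27 = 378/27 = 14, a_4 = floor((36 + 31)/14) = 4.
  m_5 = 14*4 - 31 = 25, d_5 = (1339 - 25^2)/14 = 714/14 = 51, a_5 = floor((36 + 25)/51) = 1.
  m_6 = 51*1 - 25 = 26, d_6 = (1339 - 26^2)/51 = 663/51 = 13, a_6 = floor((36 + 26)/13) = 4.
  m_7 = 13*4 - 26 = 26, d_7 = (1339 - 26^2)/13 = 663/13 = 51, a_7 = floor((36 + 26)/51) = 1.
  m_8 = 51*1 - 26 = 25, d_8 = (1339 - 25^2)/51 = 714/51 = 14, a_8 = floor((36 + 25)/14) = 4.
  m_9 = 14*4 - 25 = 31, d_9 = (1339 - 31^2)/14 = 378/14 = 27, a_9 = floor((36 + 31)/27) = 2.
  m_10 = 27*2 - 31 = 23, d_10 = (1339 - 23^2)/27 = 810/27 = 30, a_10 = floor((36 + 23)/30) = 1.
  m_11 = 30*1 - 23 = 7, d_11 = (1339 - 7^2)/30 = 1290/30 = 43, a_11 = floor((36 + 7)/43) = 1.
  m_12 = 43*1 - 7 = 36, d_12 = (1339 - 36^2)/43 = 43/43 = 1, a_12 = floor((36 + 36)/1) = 72.
  m_13 = 1*72 - 36 = 36, d_13 = (1339 - 36^2)/1 = 43/1 = 43: (m_13, d_13) = (m_1, d_1) = (36, 43), so from here the quotients repeat a_1, ..., a_12; the period length is 12.
So sqrt(1339) = [36; (1, 1, 2, 4, 1, 4, 1, 4, 2, 1, 1, 72)] with period length k = 12.
k is even, so the fundamental solution of x^2 - 1339y^2 = 1 is (p_{k-1}, q_{k-1}) = (p_11, q_11); compute convergents through index 11.
Convergents (p_i = a_i*p_{i-1} + p_{i-2}, q_i = a_i*q_{i-1} + q_{i-2} with p_{-2}=0, p_{-1}=1, q_{-2}=1, q_{-1}=0):
  i=0: a_0=36, p_0 = 36*1 + 0 = 36, q_0 = 36*0 + 1 = 1.
  i=1: a_1=1, p_1 = 1*36 + 1 = 37, q_1 = 1*1 + 0 = 1.
  i=2: a_2=1, p_2 = 1*37 + 36 = 73, q_2 = 1*1 + 1 = 2.
  i=3: a_3=2, p_3 = 2*73 + 37 = 183, q_3 = 2*2 + 1 = 5.
  i=4: a_4=4, p_4 = 4*183 + 73 = 805, q_4 = 4*5 + 2 = 22.
  i=5: a_5=1, p_5 = 1*805 + 183 = 988, q_5 = 1*22 + 5 = 27.
  i=6: a_6=4, p_6 = 4*988 + 805 = 4757, q_6 = 4*27 + 22 = 130.
  i=7: a_7=1, p_7 = 1*4757 + 988 = 5745, q_7 = 1*130 + 27 = 157.
  i=8: a_8=4, p_8 = 4*5745 + 4757 = 27737, q_8 = 4*157 + 130 = 758.
  i=9: a_9=2, p_9 = 2*27737 + 5745 = 61219, q_9 = 2*758 + 157 = 1673.
  i=10: a_10=1, p_10 = 1*61219 + 27737 = 88956, q_10 = 1*1673 + 758 = 2431.
  i=11: a_11=1, p_11 = 1*88956 + 61219 = 150175, q_11 = 1*2431 + 1673 = 4104.
Check: 150175^2 - 1339*4104^2 = 22552530625 - 22552530624 = 1, so (x, y) = (150175, 4104) solves the equation, and by the theorem it is the least positive solution.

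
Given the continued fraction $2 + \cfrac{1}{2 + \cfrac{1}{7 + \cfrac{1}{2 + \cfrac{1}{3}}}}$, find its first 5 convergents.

Using the convergent recurrence p_i = a_i*p_{i-1} + p_{i-2}, q_i = a_i*q_{i-1} + q_{i-2} with p_{-2}=0, p_{-1}=1, q_{-2}=1, q_{-1}=0:
  i=0: a_0=2, p_0 = 2*1 + 0 = 2, q_0 = 2*0 + 1 = 1.
  i=1: a_1=2, p_1 = 2*2 + 1 = 5, q_1 = 2*1 + 0 = 2.
  i=2: a_2=7, p_2 = 7*5 + 2 = 37, q_2 = 7*2 + 1 = 15.
  i=3: a_3=2, p_3 = 2*37 + 5 = 79, q_3 = 2*15 + 2 = 32.
  i=4: a_4=3, p_4 = 3*79 + 37 = 274, q_4 = 3*32 + 15 = 111.

2/1, 5/2, 37/15, 79/32, 274/111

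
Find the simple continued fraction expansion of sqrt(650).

[25; (2, 50)]

Write x_i = (sqrt(650) + m_i)/d_i with (m_0, d_0) = (0, 1). a_0 = floor(sqrt(650)) = 25, since 25^2 = 625 <= 650 < 676 = 26^2.
Iterate m_{i+1} = d_i*a_i - m_i, d_{i+1} = (650 - m_{i+1}^2)/d_i, a_{i+1} = floor((a_0 + m_{i+1})/d_{i+1}):
  m_1 = 1*25 - 0 = 25, d_1 = (650 - 25^2)/1 = 25/1 = 25, a_1 = floor((25 + 25)/25) = 2.
  m_2 = 25*2 - 25 = 25, d_2 = (650 - 25^2)/25 = 25/25 = 1, a_2 = floor((25 + 25)/1) = 50.
  m_3 = 1*50 - 25 = 25, d_3 = (650 - 25^2)/1 = 25/1 = 25: (m_3, d_3) = (m_1, d_1) = (25, 25), so from here the quotients repeat a_1, a_2; the period length is 2.
Hence the expansion of sqrt(650) is a_0 = 25 followed by the repeating block 2, 50 (period 2).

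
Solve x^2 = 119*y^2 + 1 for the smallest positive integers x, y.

First expand sqrt(119) as a continued fraction. With x_i = (sqrt(119) + m_i)/d_i and (m_0, d_0) = (0, 1): a_0 = floor(sqrt(119)) = 10, since 10^2 = 100 <= 119 < 121 = 11^2.
Iterate m_{i+1} = d_i*a_i - m_i, d_{i+1} = (119 - m_{i+1}^2)/d_i, a_{i+1} = floor((a_0 + m_{i+1})/d_{i+1}):
  m_1 = 1*10 - 0 = 10, d_1 = (119 - 10^2)/1 = 19/1 = 19, a_1 = floor((10 + 10)/19) = 1.
  m_2 = 19*1 - 10 = 9, d_2 = (119 - 9^2)/19 = 38/19 = 2, a_2 = floor((10 + 9)/2) = 9.
  m_3 = 2*9 - 9 = 9, d_3 = (119 - 9^2)/2 = 38/2 = 19, a_3 = floor((10 + 9)/19) = 1.
  m_4 = 19*1 - 9 = 10, d_4 = (119 - 10^2)/19 = 19/19 = 1, a_4 = floor((10 + 10)/1) = 20.
  m_5 = 1*20 - 10 = 10, d_5 = (119 - 10^2)/1 = 19/1 = 19: (m_5, d_5) = (m_1, d_1) = (10, 19), so from here the quotients repeat a_1, ..., a_4; the period length is 4.
So sqrt(119) = [10; (1, 9, 1, 20)] with period length k = 4.
k is even, so the fundamental solution of x^2 - 119y^2 = 1 is (p_{k-1}, q_{k-1}) = (p_3, q_3); compute convergents through index 3.
Convergents (p_i = a_i*p_{i-1} + p_{i-2}, q_i = a_i*q_{i-1} + q_{i-2} with p_{-2}=0, p_{-1}=1, q_{-2}=1, q_{-1}=0):
  i=0: a_0=10, p_0 = 10*1 + 0 = 10, q_0 = 10*0 + 1 = 1.
  i=1: a_1=1, p_1 = 1*10 + 1 = 11, q_1 = 1*1 + 0 = 1.
  i=2: a_2=9, p_2 = 9*11 + 10 = 109, q_2 = 9*1 + 1 = 10.
  i=3: a_3=1, p_3 = 1*109 + 11 = 120, q_3 = 1*10 + 1 = 11.
Check: 120^2 - 119*11^2 = 14400 - 14399 = 1, so (x, y) = (120, 11) solves the equation, and by the theorem it is the least positive solution.

(x, y) = (120, 11)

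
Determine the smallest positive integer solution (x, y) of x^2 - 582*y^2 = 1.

First expand sqrt(582) as a continued fraction. With x_i = (sqrt(582) + m_i)/d_i and (m_0, d_0) = (0, 1): a_0 = floor(sqrt(582)) = 24, since 24^2 = 576 <= 582 < 625 = 25^2.
Iterate m_{i+1} = d_i*a_i - m_i, d_{i+1} = (582 - m_{i+1}^2)/d_i, a_{i+1} = floor((a_0 + m_{i+1})/d_{i+1}):
  m_1 = 1*24 - 0 = 24, d_1 = (582 - 24^2)/1 = 6/1 = 6, a_1 = floor((24 + 24)/6) = 8.
  m_2 = 6*8 - 24 = 24, d_2 = (582 - 24^2)/6 = 6/6 = 1, a_2 = floor((24 + 24)/1) = 48.
  m_3 = 1*48 - 24 = 24, d_3 = (582 - 24^2)/1 = 6/1 = 6: (m_3, d_3) = (m_1, d_1) = (24, 6), so from here the quotients repeat a_1, a_2; the period length is 2.
So sqrt(582) = [24; (8, 48)] with period length k = 2.
k is even, so the fundamental solution of x^2 - 582y^2 = 1 is (p_{k-1}, q_{k-1}) = (p_1, q_1); compute convergents through index 1.
Convergents (p_i = a_i*p_{i-1} + p_{i-2}, q_i = a_i*q_{i-1} + q_{i-2} with p_{-2}=0, p_{-1}=1, q_{-2}=1, q_{-1}=0):
  i=0: a_0=24, p_0 = 24*1 + 0 = 24, q_0 = 24*0 + 1 = 1.
  i=1: a_1=8, p_1 = 8*24 + 1 = 193, q_1 = 8*1 + 0 = 8.
Check: 193^2 - 582*8^2 = 37249 - 37248 = 1, so (x, y) = (193, 8) solves the equation, and by the theorem it is the least positive solution.

(x, y) = (193, 8)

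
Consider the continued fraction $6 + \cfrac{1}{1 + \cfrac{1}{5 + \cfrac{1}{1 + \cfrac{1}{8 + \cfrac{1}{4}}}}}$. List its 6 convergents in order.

6/1, 7/1, 41/6, 48/7, 425/62, 1748/255

Using the convergent recurrence p_i = a_i*p_{i-1} + p_{i-2}, q_i = a_i*q_{i-1} + q_{i-2} with p_{-2}=0, p_{-1}=1, q_{-2}=1, q_{-1}=0:
  i=0: a_0=6, p_0 = 6*1 + 0 = 6, q_0 = 6*0 + 1 = 1.
  i=1: a_1=1, p_1 = 1*6 + 1 = 7, q_1 = 1*1 + 0 = 1.
  i=2: a_2=5, p_2 = 5*7 + 6 = 41, q_2 = 5*1 + 1 = 6.
  i=3: a_3=1, p_3 = 1*41 + 7 = 48, q_3 = 1*6 + 1 = 7.
  i=4: a_4=8, p_4 = 8*48 + 41 = 425, q_4 = 8*7 + 6 = 62.
  i=5: a_5=4, p_5 = 4*425 + 48 = 1748, q_5 = 4*62 + 7 = 255.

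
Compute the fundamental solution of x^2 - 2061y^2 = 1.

First expand sqrt(2061) as a continued fraction. With x_i = (sqrt(2061) + m_i)/d_i and (m_0, d_0) = (0, 1): a_0 = floor(sqrt(2061)) = 45, since 45^2 = 2025 <= 2061 < 2116 = 46^2.
Iterate m_{i+1} = d_i*a_i - m_i, d_{i+1} = (2061 - m_{i+1}^2)/d_i, a_{i+1} = floor((a_0 + m_{i+1})/d_{i+1}):
  m_1 = 1*45 - 0 = 45, d_1 = (2061 - 45^2)/1 = 36/1 = 36, a_1 = floor((45 + 45)/36) = 2.
  m_2 = 36*2 - 45 = 27, d_2 = (2061 - 27^2)/36 = 1332/36 = 37, a_2 = floor((45 + 27)/37) = 1.
  m_3 = 37*1 - 27 = 10, d_3 = (2061 - 10^2)/37 = 1961/37 = 53, a_3 = floor((45 + 10)/53) = 1.
  m_4 = 53*1 - 10 = 43, d_4 = (2061 - 43^2)/53 = 212/53 = 4, a_4 = floor((45 + 43)/4) = 22.
  m_5 = 4*22 - 43 = 45, d_5 = (2061 - 45^2)/4 = 36/4 = 9, a_5 = floor((45 + 45)/9) = 10.
  m_6 = 9*10 - 45 = 45, d_6 = (2061 - 45^2)/9 = 36/9 = 4, a_6 = floor((45 + 45)/4) = 22.
  m_7 = 4*22 - 45 = 43, d_7 = (2061 - 43^2)/4 = 212/4 = 53, a_7 = floor((45 + 43)/53) = 1.
  m_8 = 53*1 - 43 = 10, d_8 = (2061 - 10^2)/53 = 1961/53 = 37, a_8 = floor((45 + 10)/37) = 1.
  m_9 = 37*1 - 10 = 27, d_9 = (2061 - 27^2)/37 = 1332/37 = 36, a_9 = floor((45 + 27)/36) = 2.
  m_10 = 36*2 - 27 = 45, d_10 = (2061 - 45^2)/36 = 36/36 = 1, a_10 = floor((45 + 45)/1) = 90.
  m_11 = 1*90 - 45 = 45, d_11 = (2061 - 45^2)/1 = 36/1 = 36: (m_11, d_11) = (m_1, d_1) = (45, 36), so from here the quotients repeat a_1, ..., a_10; the period length is 10.
So sqrt(2061) = [45; (2, 1, 1, 22, 10, 22, 1, 1, 2, 90)] with period length k = 10.
k is even, so the fundamental solution of x^2 - 2061y^2 = 1 is (p_{k-1}, q_{k-1}) = (p_9, q_9); compute convergents through index 9.
Convergents (p_i = a_i*p_{i-1} + p_{i-2}, q_i = a_i*q_{i-1} + q_{i-2} with p_{-2}=0, p_{-1}=1, q_{-2}=1, q_{-1}=0):
  i=0: a_0=45, p_0 = 45*1 + 0 = 45, q_0 = 45*0 + 1 = 1.
  i=1: a_1=2, p_1 = 2*45 + 1 = 91, q_1 = 2*1 + 0 = 2.
  i=2: a_2=1, p_2 = 1*91 + 45 = 136, q_2 = 1*2 + 1 = 3.
  i=3: a_3=1, p_3 = 1*136 + 91 = 227, q_3 = 1*3 + 2 = 5.
  i=4: a_4=22, p_4 = 22*227 + 136 = 5130, q_4 = 22*5 + 3 = 113.
  i=5: a_5=10, p_5 = 10*5130 + 227 = 51527, q_5 = 10*113 + 5 = 1135.
  i=6: a_6=22, p_6 = 22*51527 + 5130 = 1138724, q_6 = 22*1135 + 113 = 25083.
  i=7: a_7=1, p_7 = 1*1138724 + 51527 = 1190251, q_7 = 1*25083 + 1135 = 26218.
  i=8: a_8=1, p_8 = 1*1190251 + 1138724 = 2328975, q_8 = 1*26218 + 25083 = 51301.
  i=9: a_9=2, p_9 = 2*2328975 + 1190251 = 5848201, q_9 = 2*51301 + 26218 = 128820.
Check: 5848201^2 - 2061*128820^2 = 34201454936401 - 34201454936400 = 1, so (x, y) = (5848201, 128820) solves the equation, and by the theorem it is the least positive solution.

(x, y) = (5848201, 128820)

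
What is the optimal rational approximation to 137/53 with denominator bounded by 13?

Expand x = 137/53 as a continued fraction with the Euclidean algorithm:
  137 = 2*53 + 31, so a_0 = 2.
  53 = 1*31 + 22, so a_1 = 1.
  31 = 1*22 + 9, so a_2 = 1.
  22 = 2*9 + 4, so a_3 = 2.
  9 = 2*4 + 1, so a_4 = 2.
  4 = 4*1 + 0, so a_5 = 4.
so x = [2; 1, 1, 2, 2, 4].
Convergents (p_i = a_i*p_{i-1} + p_{i-2}, q_i = a_i*q_{i-1} + q_{i-2} with p_{-2}=0, p_{-1}=1, q_{-2}=1, q_{-1}=0), until the denominator exceeds 13:
  i=0: a_0=2, p_0 = 2*1 + 0 = 2, q_0 = 2*0 + 1 = 1.
  i=1: a_1=1, p_1 = 1*2 + 1 = 3, q_1 = 1*1 + 0 = 1.
  i=2: a_2=1, p_2 = 1*3 + 2 = 5, q_2 = 1*1 + 1 = 2.
  i=3: a_3=2, p_3 = 2*5 + 3 = 13, q_3 = 2*2 + 1 = 5.
  i=4: a_4=2, p_4 = 2*13 + 5 = 31, q_4 = 2*5 + 2 = 12.
  i=5: a_5=4, p_5 = 4*31 + 13 = 137, q_5 = 4*12 + 5 = 53.
q_5 = 53 > 13, so the last convergent with denominator <= 13 is p_4/q_4 = 31/12.
The closest fraction with denominator <= 13 is either p_4/q_4 or the intermediate fraction (k*p_4 + p_3)/(k*q_4 + q_3) with the largest k >= 1 whose denominator stays <= 13; these approach x as k grows, and every other convergent or intermediate fraction in range is farther away.
Largest k: floor((13 - q_3)/q_4) = floor((13 - 5)/12) = 0.
Since k = 0, no intermediate fraction beyond p_4/q_4 has denominator <= 13, so the convergent 31/12 is the closest (its error is |137*12 - 31*53|/(53*12) = 1/636).

31/12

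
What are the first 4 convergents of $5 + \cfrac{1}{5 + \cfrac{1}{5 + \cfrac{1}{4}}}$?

5/1, 26/5, 135/26, 566/109

Using the convergent recurrence p_i = a_i*p_{i-1} + p_{i-2}, q_i = a_i*q_{i-1} + q_{i-2} with p_{-2}=0, p_{-1}=1, q_{-2}=1, q_{-1}=0:
  i=0: a_0=5, p_0 = 5*1 + 0 = 5, q_0 = 5*0 + 1 = 1.
  i=1: a_1=5, p_1 = 5*5 + 1 = 26, q_1 = 5*1 + 0 = 5.
  i=2: a_2=5, p_2 = 5*26 + 5 = 135, q_2 = 5*5 + 1 = 26.
  i=3: a_3=4, p_3 = 4*135 + 26 = 566, q_3 = 4*26 + 5 = 109.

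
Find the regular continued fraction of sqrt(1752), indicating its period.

[41; (1, 5, 1, 82)]

Write x_i = (sqrt(1752) + m_i)/d_i with (m_0, d_0) = (0, 1). a_0 = floor(sqrt(1752)) = 41, since 41^2 = 1681 <= 1752 < 1764 = 42^2.
Iterate m_{i+1} = d_i*a_i - m_i, d_{i+1} = (1752 - m_{i+1}^2)/d_i, a_{i+1} = floor((a_0 + m_{i+1})/d_{i+1}):
  m_1 = 1*41 - 0 = 41, d_1 = (1752 - 41^2)/1 = 71/1 = 71, a_1 = floor((41 + 41)/71) = 1.
  m_2 = 71*1 - 41 = 30, d_2 = (1752 - 30^2)/71 = 852/71 = 12, a_2 = floor((41 + 30)/12) = 5.
  m_3 = 12*5 - 30 = 30, d_3 = (1752 - 30^2)/12 = 852/12 = 71, a_3 = floor((41 + 30)/71) = 1.
  m_4 = 71*1 - 30 = 41, d_4 = (1752 - 41^2)/71 = 71/71 = 1, a_4 = floor((41 + 41)/1) = 82.
  m_5 = 1*82 - 41 = 41, d_5 = (1752 - 41^2)/1 = 71/1 = 71: (m_5, d_5) = (m_1, d_1) = (41, 71), so from here the quotients repeat a_1, ..., a_4; the period length is 4.
Hence the expansion of sqrt(1752) is a_0 = 41 followed by the repeating block 1, 5, 1, 82 (period 4).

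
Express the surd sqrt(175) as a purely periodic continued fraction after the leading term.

[13; (4, 2, 1, 2, 4, 26)]

Write x_i = (sqrt(175) + m_i)/d_i with (m_0, d_0) = (0, 1). a_0 = floor(sqrt(175)) = 13, since 13^2 = 169 <= 175 < 196 = 14^2.
Iterate m_{i+1} = d_i*a_i - m_i, d_{i+1} = (175 - m_{i+1}^2)/d_i, a_{i+1} = floor((a_0 + m_{i+1})/d_{i+1}):
  m_1 = 1*13 - 0 = 13, d_1 = (175 - 13^2)/1 = 6/1 = 6, a_1 = floor((13 + 13)/6) = 4.
  m_2 = 6*4 - 13 = 11, d_2 = (175 - 11^2)/6 = 54/6 = 9, a_2 = floor((13 + 11)/9) = 2.
  m_3 = 9*2 - 11 = 7, d_3 = (175 - 7^2)/9 = 126/9 = 14, a_3 = floor((13 + 7)/14) = 1.
  m_4 = 14*1 - 7 = 7, d_4 = (175 - 7^2)/14 = 126/14 = 9, a_4 = floor((13 + 7)/9) = 2.
  m_5 = 9*2 - 7 = 11, d_5 = (175 - 11^2)/9 = 54/9 = 6, a_5 = floor((13 + 11)/6) = 4.
  m_6 = 6*4 - 11 = 13, d_6 = (175 - 13^2)/6 = 6/6 = 1, a_6 = floor((13 + 13)/1) = 26.
  m_7 = 1*26 - 13 = 13, d_7 = (175 - 13^2)/1 = 6/1 = 6: (m_7, d_7) = (m_1, d_1) = (13, 6), so from here the quotients repeat a_1, ..., a_6; the period length is 6.
Hence the expansion of sqrt(175) is a_0 = 13 followed by the repeating block 4, 2, 1, 2, 4, 26 (period 6).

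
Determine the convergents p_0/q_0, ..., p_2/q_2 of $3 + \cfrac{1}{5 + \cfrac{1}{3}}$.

3/1, 16/5, 51/16

Using the convergent recurrence p_i = a_i*p_{i-1} + p_{i-2}, q_i = a_i*q_{i-1} + q_{i-2} with p_{-2}=0, p_{-1}=1, q_{-2}=1, q_{-1}=0:
  i=0: a_0=3, p_0 = 3*1 + 0 = 3, q_0 = 3*0 + 1 = 1.
  i=1: a_1=5, p_1 = 5*3 + 1 = 16, q_1 = 5*1 + 0 = 5.
  i=2: a_2=3, p_2 = 3*16 + 3 = 51, q_2 = 3*5 + 1 = 16.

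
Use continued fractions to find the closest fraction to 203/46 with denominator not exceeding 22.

Expand x = 203/46 as a continued fraction with the Euclidean algorithm:
  203 = 4*46 + 19, so a_0 = 4.
  46 = 2*19 + 8, so a_1 = 2.
  19 = 2*8 + 3, so a_2 = 2.
  8 = 2*3 + 2, so a_3 = 2.
  3 = 1*2 + 1, so a_4 = 1.
  2 = 2*1 + 0, so a_5 = 2.
so x = [4; 2, 2, 2, 1, 2].
Convergents (p_i = a_i*p_{i-1} + p_{i-2}, q_i = a_i*q_{i-1} + q_{i-2} with p_{-2}=0, p_{-1}=1, q_{-2}=1, q_{-1}=0), until the denominator exceeds 22:
  i=0: a_0=4, p_0 = 4*1 + 0 = 4, q_0 = 4*0 + 1 = 1.
  i=1: a_1=2, p_1 = 2*4 + 1 = 9, q_1 = 2*1 + 0 = 2.
  i=2: a_2=2, p_2 = 2*9 + 4 = 22, q_2 = 2*2 + 1 = 5.
  i=3: a_3=2, p_3 = 2*22 + 9 = 53, q_3 = 2*5 + 2 = 12.
  i=4: a_4=1, p_4 = 1*53 + 22 = 75, q_4 = 1*12 + 5 = 17.
  i=5: a_5=2, p_5 = 2*75 + 53 = 203, q_5 = 2*17 + 12 = 46.
q_5 = 46 > 22, so the last convergent with denominator <= 22 is p_4/q_4 = 75/17.
The closest fraction with denominator <= 22 is either p_4/q_4 or the intermediate fraction (k*p_4 + p_3)/(k*q_4 + q_3) with the largest k >= 1 whose denominator stays <= 22; these approach x as k grows, and every other convergent or intermediate fraction in range is farther away.
Largest k: floor((22 - q_3)/q_4) = floor((22 - 12)/17) = 0.
Since k = 0, no intermediate fraction beyond p_4/q_4 has denominator <= 22, so the convergent 75/17 is the closest (its error is |203*17 - 75*46|/(46*17) = 1/782).

75/17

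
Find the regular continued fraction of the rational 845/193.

[4; 2, 1, 1, 1, 4, 5]

Run the Euclidean algorithm on 845 and 193; the successive quotients are the partial quotients a_0, a_1, ... (each step inverts the fractional part left over by the previous one):
  845 = 4*193 + 73, so a_0 = 4.
  193 = 2*73 + 47, so a_1 = 2.
  73 = 1*47 + 26, so a_2 = 1.
  47 = 1*26 + 21, so a_3 = 1.
  26 = 1*21 + 5, so a_4 = 1.
  21 = 4*5 + 1, so a_5 = 4.
  5 = 5*1 + 0, so a_6 = 5.
The remainder reaches 0 after 7 divisions, so the expansion has 7 partial quotients, read off in order.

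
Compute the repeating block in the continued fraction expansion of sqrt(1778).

[42; (6, 84)]

Write x_i = (sqrt(1778) + m_i)/d_i with (m_0, d_0) = (0, 1). a_0 = floor(sqrt(1778)) = 42, since 42^2 = 1764 <= 1778 < 1849 = 43^2.
Iterate m_{i+1} = d_i*a_i - m_i, d_{i+1} = (1778 - m_{i+1}^2)/d_i, a_{i+1} = floor((a_0 + m_{i+1})/d_{i+1}):
  m_1 = 1*42 - 0 = 42, d_1 = (1778 - 42^2)/1 = 14/1 = 14, a_1 = floor((42 + 42)/14) = 6.
  m_2 = 14*6 - 42 = 42, d_2 = (1778 - 42^2)/14 = 14/14 = 1, a_2 = floor((42 + 42)/1) = 84.
  m_3 = 1*84 - 42 = 42, d_3 = (1778 - 42^2)/1 = 14/1 = 14: (m_3, d_3) = (m_1, d_1) = (42, 14), so from here the quotients repeat a_1, a_2; the period length is 2.
Hence the expansion of sqrt(1778) is a_0 = 42 followed by the repeating block 6, 84 (period 2).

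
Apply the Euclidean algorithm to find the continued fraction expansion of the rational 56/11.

[5; 11]

Run the Euclidean algorithm on 56 and 11; the successive quotients are the partial quotients a_0, a_1, ... (each step inverts the fractional part left over by the previous one):
  56 = 5*11 + 1, so a_0 = 5.
  11 = 11*1 + 0, so a_1 = 11.
The remainder reaches 0 after 2 divisions, so the expansion has 2 partial quotients, read off in order.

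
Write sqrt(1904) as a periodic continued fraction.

[43; (1, 1, 1, 2, 1, 4, 1, 2, 1, 1, 1, 86)]

Write x_i = (sqrt(1904) + m_i)/d_i with (m_0, d_0) = (0, 1). a_0 = floor(sqrt(1904)) = 43, since 43^2 = 1849 <= 1904 < 1936 = 44^2.
Iterate m_{i+1} = d_i*a_i - m_i, d_{i+1} = (1904 - m_{i+1}^2)/d_i, a_{i+1} = floor((a_0 + m_{i+1})/d_{i+1}):
  m_1 = 1*43 - 0 = 43, d_1 = (1904 - 43^2)/1 = 55/1 = 55, a_1 = floor((43 + 43)/55) = 1.
  m_2 = 55*1 - 43 = 12, d_2 = (1904 - 12^2)/55 = 1760/55 = 32, a_2 = floor((43 + 12)/32) = 1.
  m_3 = 32*1 - 12 = 20, d_3 = (1904 - 20^2)/32 = 1504/32 = 47, a_3 = floor((43 + 20)/47) = 1.
  m_4 = 47*1 - 20 = 27, d_4 = (1904 - 27^2)/47 = 1175/47 = 25, a_4 = floor((43 + 27)/25) = 2.
  m_5 = 25*2 - 27 = 23, d_5 = (1904 - 23^2)/25 = 1375/25 = 55, a_5 = floor((43 + 23)/55) = 1.
  m_6 = 55*1 - 23 = 32, d_6 = (1904 - 32^2)/55 = 880/55 = 16, a_6 = floor((43 + 32)/16) = 4.
  m_7 = 16*4 - 32 = 32, d_7 = (1904 - 32^2)/16 = 880/16 = 55, a_7 = floor((43 + 32)/55) = 1.
  m_8 = 55*1 - 32 = 23, d_8 = (1904 - 23^2)/55 = 1375/55 = 25, a_8 = floor((43 + 23)/25) = 2.
  m_9 = 25*2 - 23 = 27, d_9 = (1904 - 27^2)/25 = 1175/25 = 47, a_9 = floor((43 + 27)/47) = 1.
  m_10 = 47*1 - 27 = 20, d_10 = (1904 - 20^2)/47 = 1504/47 = 32, a_10 = floor((43 + 20)/32) = 1.
  m_11 = 32*1 - 20 = 12, d_11 = (1904 - 12^2)/32 = 1760/32 = 55, a_11 = floor((43 + 12)/55) = 1.
  m_12 = 55*1 - 12 = 43, d_12 = (1904 - 43^2)/55 = 55/55 = 1, a_12 = floor((43 + 43)/1) = 86.
  m_13 = 1*86 - 43 = 43, d_13 = (1904 - 43^2)/1 = 55/1 = 55: (m_13, d_13) = (m_1, d_1) = (43, 55), so from here the quotients repeat a_1, ..., a_12; the period length is 12.
Hence the expansion of sqrt(1904) is a_0 = 43 followed by the repeating block 1, 1, 1, 2, 1, 4, 1, 2, 1, 1, 1, 86 (period 12).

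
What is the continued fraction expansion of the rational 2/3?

Run the Euclidean algorithm on 2 and 3; the successive quotients are the partial quotients a_0, a_1, ... (each step inverts the fractional part left over by the previous one):
  2 = 0*3 + 2, so a_0 = 0.
  3 = 1*2 + 1, so a_1 = 1.
  2 = 2*1 + 0, so a_2 = 2.
The remainder reaches 0 after 3 divisions, so the expansion has 3 partial quotients, read off in order.

[0; 1, 2]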